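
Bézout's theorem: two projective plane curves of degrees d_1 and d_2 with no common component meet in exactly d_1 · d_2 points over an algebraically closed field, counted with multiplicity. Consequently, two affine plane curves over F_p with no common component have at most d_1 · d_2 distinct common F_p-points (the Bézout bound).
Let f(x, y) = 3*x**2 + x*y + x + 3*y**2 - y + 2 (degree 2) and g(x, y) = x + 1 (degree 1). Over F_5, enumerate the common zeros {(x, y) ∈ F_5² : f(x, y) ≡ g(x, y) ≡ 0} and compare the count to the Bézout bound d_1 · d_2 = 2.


Common zeros: {(4, 1), (4, 3)}; count = 2; Bézout bound = 2.

deg(f) = 2, deg(g) = 1, so Bézout bound = 2.
Scan x ∈ F_5. For each x, list the y ∈ F_5 with f(x, y) ≡ 0 and those with g(x, y) ≡ 0 (mod 5); the common zeros in that column are the intersection.
  x = 0: f ≡ 0 at y ∈ ∅; g ≡ 0 at y ∈ ∅; common: ∅.
  x = 1: f ≡ 0 at y ∈ ∅; g ≡ 0 at y ∈ ∅; common: ∅.
  x = 2: f ≡ 0 at y ∈ {1, 2}; g ≡ 0 at y ∈ ∅; common: ∅.
  x = 3: f ≡ 0 at y ∈ {3}; g ≡ 0 at y ∈ ∅; common: ∅.
  x = 4: f ≡ 0 at y ∈ {1, 3}; g ≡ 0 at y ∈ {0, 1, 2, 3, 4}; common: {1, 3}.
Collecting: common zeros = {(4, 1), (4, 3)}, so the count is 2.
Comparison with the Bézout bound: 2 ≤ 2 = deg(f)·deg(g), as expected for curves with no common component (the bound is attained).


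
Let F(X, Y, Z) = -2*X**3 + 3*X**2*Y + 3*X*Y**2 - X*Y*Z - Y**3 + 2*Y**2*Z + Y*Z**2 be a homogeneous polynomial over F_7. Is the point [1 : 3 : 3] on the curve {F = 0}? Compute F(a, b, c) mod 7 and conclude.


F(1,3,3) ≡ 2 (mod 7); P is NOT on the curve.

Evaluate F(1, 3, 3) term-by-term (mod 7).
  -2*X**3 ↦ -2·1·1·1 = -2
  3*X**2*Y ↦ 3·1·3·1 = 9
  3*X*Y**2 ↦ 3·1·9·1 = 27
  -X*Y*Z ↦ -1·1·3·3 = -9
  -Y**3 ↦ -1·1·27·1 = -27
  2*Y**2*Z ↦ 2·1·9·3 = 54
  Y*Z**2 ↦ 1·1·3·9 = 27
Sum: F(1, 3, 3) = (-2) + (9) + (27) + (-9) + (-27) + (54) + (27) = 79.
Reducing mod 7: 79 ≡ 2 (mod 7).
Since F(a, b, c) ≡ 2 ≠ 0 (mod 7), P does NOT lie on the curve.


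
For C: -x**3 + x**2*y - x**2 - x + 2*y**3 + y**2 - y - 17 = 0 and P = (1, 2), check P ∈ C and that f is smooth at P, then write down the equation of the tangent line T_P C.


Tangent line at P: -2*x + 28*y - 54 = 0.

Step 1: f(1, 2) = 0, so P lies on C.
Step 2: partial derivatives
  f_x(x, y) = -3*x**2 + 2*x*y - 2*x - 1, f_y(x, y) = x**2 + 6*y**2 + 2*y - 1.
  f_x(P) = -2, f_y(P) = 28 (gradient nonzero, so P is smooth).
Step 3: tangent line at P: -2·(x − 1) + 28·(y − 2) = 0.
Expanding: -2*x + 28*y - 54 = 0.


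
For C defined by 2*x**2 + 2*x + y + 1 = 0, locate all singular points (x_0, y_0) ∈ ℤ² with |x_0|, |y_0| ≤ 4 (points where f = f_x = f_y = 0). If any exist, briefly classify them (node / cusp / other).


No singular points in the scanned grid; C is smooth there.

Compute partial derivatives:
  f_x = 4*x + 2.
  f_y = 1.
f_y = 1 is a nonzero constant, so f_y never vanishes: no point (x, y) can satisfy f = f_x = f_y = 0. In particular no (x, y) ∈ {−4, ..., 4}² is singular; the curve is smooth.


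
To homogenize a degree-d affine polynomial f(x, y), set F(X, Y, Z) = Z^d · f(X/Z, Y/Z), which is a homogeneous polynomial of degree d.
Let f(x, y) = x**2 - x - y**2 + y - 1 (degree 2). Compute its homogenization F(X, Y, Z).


F(X, Y, Z) = X**2 - X*Z - Y**2 + Y*Z - Z**2

deg(f) = 2.
Substitute x = X/Z, y = Y/Z into f, then multiply by Z^2.
  monomial 1·x^2·y^0 ↦ 1·X^2·Y^0·Z^0.
  monomial -1·x^1·y^0 ↦ -1·X^1·Y^0·Z^1.
  monomial -1·x^0·y^2 ↦ -1·X^0·Y^2·Z^0.
  monomial 1·x^0·y^1 ↦ 1·X^0·Y^1·Z^1.
  monomial -1·x^0·y^0 ↦ -1·X^0·Y^0·Z^2.
Collecting: F(X, Y, Z) = X**2 - X*Z - Y**2 + Y*Z - Z**2.


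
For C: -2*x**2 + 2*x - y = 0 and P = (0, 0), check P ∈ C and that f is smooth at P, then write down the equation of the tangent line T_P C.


Tangent line at P: 2*x - y = 0.

Step 1: f(0, 0) = 0, so P lies on C.
Step 2: partial derivatives
  f_x(x, y) = 2 - 4*x, f_y(x, y) = -1.
  f_x(P) = 2, f_y(P) = -1 (gradient nonzero, so P is smooth).
Step 3: tangent line at P: 2·(x − 0) + -1·(y − 0) = 0.
Expanding: 2*x - y = 0.


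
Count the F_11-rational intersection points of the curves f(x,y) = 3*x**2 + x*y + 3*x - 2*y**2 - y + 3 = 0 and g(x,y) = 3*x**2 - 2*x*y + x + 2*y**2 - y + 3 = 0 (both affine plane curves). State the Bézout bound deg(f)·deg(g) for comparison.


Common zeros: {(9, 7), (9, 8)}; count = 2; Bézout bound = 4.

deg(f) = 2, deg(g) = 2, so Bézout bound = 4.
Scan x ∈ F_11. For each x, list the y ∈ F_11 with f(x, y) ≡ 0 and those with g(x, y) ≡ 0 (mod 11); the common zeros in that column are the intersection.
  x = 0: f ≡ 0 at y ∈ {1, 4}; g ≡ 0 at y ∈ ∅; common: ∅.
  x = 1: f ≡ 0 at y ∈ ∅; g ≡ 0 at y ∈ ∅; common: ∅.
  x = 2: f ≡ 0 at y ∈ {8, 9}; g ≡ 0 at y ∈ ∅; common: ∅.
  x = 3: f ≡ 0 at y ∈ ∅; g ≡ 0 at y ∈ {0, 9}; common: ∅.
  x = 4: f ≡ 0 at y ∈ ∅; g ≡ 0 at y ∈ {0, 10}; common: ∅.
  x = 5: f ≡ 0 at y ∈ {4, 9}; g ≡ 0 at y ∈ ∅; common: ∅.
  x = 6: f ≡ 0 at y ∈ {1, 7}; g ≡ 0 at y ∈ {2, 10}; common: ∅.
  x = 7: f ≡ 0 at y ∈ ∅; g ≡ 0 at y ∈ {5, 8}; common: ∅.
  x = 8: f ≡ 0 at y ∈ ∅; g ≡ 0 at y ∈ ∅; common: ∅.
  x = 9: f ≡ 0 at y ∈ {7, 8}; g ≡ 0 at y ∈ {7, 8}; common: {7, 8}.
  x = 10: f ≡ 0 at y ∈ ∅; g ≡ 0 at y ∈ {7, 9}; common: ∅.
Collecting: common zeros = {(9, 7), (9, 8)}, so the count is 2.
Comparison with the Bézout bound: 2 ≤ 4 = deg(f)·deg(g), as expected for curves with no common component (the affine F_11-count falls short of the bound because intersections may lie at infinity, over extension fields, or carry multiplicity).


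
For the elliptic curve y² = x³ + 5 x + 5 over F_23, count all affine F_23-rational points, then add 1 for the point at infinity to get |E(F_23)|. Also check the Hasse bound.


Affine points = {(2, 0), (3, 1), (3, 22), (13, 6), (13, 17), (14, 6), (14, 17), (16, 8), (16, 15), (17, 9), (17, 14), (18, 4), (18, 19), (19, 6), (19, 17), (20, 3), (20, 20)}; affine count = 17; |E(F_23)| = 18.

Discriminant check: Δ ∝ 4a³ + 27b² = 4·5³ + 27·5² = 4·125 + 27·25 ≡ 2 (mod 23). Nonzero ⇒ E is nonsingular.
For each x ∈ F_23, compute rhs = x³ + 5·x + 5 mod 23, then count y ∈ F_23 with y² ≡ rhs.
  x = 0: rhs = 5, matching y values: none (0 points).
  x = 1: rhs = 11, matching y values: none (0 points).
  x = 2: rhs = 0, matching y values: 0 (1 points).
  x = 3: rhs = 1, matching y values: 1, 22 (2 points).
  x = 4: rhs = 20, matching y values: none (0 points).
  x = 5: rhs = 17, matching y values: none (0 points).
  x = 6: rhs = 21, matching y values: none (0 points).
  x = 7: rhs = 15, matching y values: none (0 points).
  x = 8: rhs = 5, matching y values: none (0 points).
  x = 9: rhs = 20, matching y values: none (0 points).
  x = 10: rhs = 20, matching y values: none (0 points).
  x = 11: rhs = 11, matching y values: none (0 points).
  x = 12: rhs = 22, matching y values: none (0 points).
  x = 13: rhs = 13, matching y values: 6, 17 (2 points).
  x = 14: rhs = 13, matching y values: 6, 17 (2 points).
  x = 15: rhs = 5, matching y values: none (0 points).
  x = 16: rhs = 18, matching y values: 8, 15 (2 points).
  x = 17: rhs = 12, matching y values: 9, 14 (2 points).
  x = 18: rhs = 16, matching y values: 4, 19 (2 points).
  x = 19: rhs = 13, matching y values: 6, 17 (2 points).
  x = 20: rhs = 9, matching y values: 3, 20 (2 points).
  x = 21: rhs = 10, matching y values: none (0 points).
  x = 22: rhs = 22, matching y values: none (0 points).
Total affine count: 17.
Full point count |E(F_23)| = 17 + 1 = 18.
Hasse bound: |18 − (23+1)| = |-6| = 6 ≤ 2√23 ≈ 9.5917 ✓.


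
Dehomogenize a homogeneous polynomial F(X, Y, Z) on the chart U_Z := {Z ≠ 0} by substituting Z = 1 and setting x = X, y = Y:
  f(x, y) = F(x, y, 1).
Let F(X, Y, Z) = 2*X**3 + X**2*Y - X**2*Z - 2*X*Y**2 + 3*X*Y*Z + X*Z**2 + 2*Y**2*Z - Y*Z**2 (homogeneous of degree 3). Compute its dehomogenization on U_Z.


f(x, y) = 2*x**3 + x**2*y - x**2 - 2*x*y**2 + 3*x*y + x + 2*y**2 - y

On U_Z we set Z = 1. Each monomial c·X^i·Y^j·Z^k in F becomes c·x^i·y^j·1^k = c·x^i·y^j.
Substituting Z = 1: F(X, Y, 1) = 2*x**3 + x**2*y - x**2 - 2*x*y**2 + 3*x*y + x + 2*y**2 - y.
Note: deg(f) ≤ deg(F) = 3; strict inequality happens when F is divisible by Z (lost terms).


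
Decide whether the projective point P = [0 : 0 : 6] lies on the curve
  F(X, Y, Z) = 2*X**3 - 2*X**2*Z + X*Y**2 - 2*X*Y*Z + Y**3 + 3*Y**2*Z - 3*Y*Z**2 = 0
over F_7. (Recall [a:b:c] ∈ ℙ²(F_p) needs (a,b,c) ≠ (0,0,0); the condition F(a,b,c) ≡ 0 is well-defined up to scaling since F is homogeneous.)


F(0,0,6) ≡ 0 (mod 7); P is on the curve.

Evaluate F(0, 0, 6) term-by-term (mod 7).
  2*X**3 ↦ 2·0·1·1 = 0
  -2*X**2*Z ↦ -2·0·1·6 = 0
  X*Y**2 ↦ 1·0·0·1 = 0
  -2*X*Y*Z ↦ -2·0·0·6 = 0
  Y**3 ↦ 1·1·0·1 = 0
  3*Y**2*Z ↦ 3·1·0·6 = 0
  -3*Y*Z**2 ↦ -3·1·0·36 = 0
Sum: F(0, 0, 6) = (0) + (0) + (0) + (0) + (0) + (0) + (0) = 0.
Reducing mod 7: 0 ≡ 0 (mod 7).
Since F(a, b, c) ≡ 0 (mod 7), P lies on the curve.


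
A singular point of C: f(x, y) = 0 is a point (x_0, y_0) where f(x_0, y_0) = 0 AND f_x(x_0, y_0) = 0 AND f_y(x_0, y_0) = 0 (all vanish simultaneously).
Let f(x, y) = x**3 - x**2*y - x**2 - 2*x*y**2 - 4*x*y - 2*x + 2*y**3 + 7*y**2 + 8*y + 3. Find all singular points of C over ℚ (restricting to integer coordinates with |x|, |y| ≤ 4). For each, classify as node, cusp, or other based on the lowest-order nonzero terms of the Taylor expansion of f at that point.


Singular points: {(0, -1)}; classification: cusp.

Compute partial derivatives:
  f_x = 3*x**2 - 2*x*y - 2*x - 2*y**2 - 4*y - 2.
  f_y = -x**2 - 4*x*y - 4*x + 6*y**2 + 14*y + 8.
Scan x_0 ∈ {−4, ..., 4}. For each x_0, f_y(x_0, y) is a polynomial in y; find its integer roots y ∈ {−4, ..., 4}, then test f_x and f at those candidates.
  x = -4: f_y(-4, y) = 6*y**2 + 30*y + 8; no integer root y with |y| ≤ 4.
  x = -3: f_y(-3, y) = 6*y**2 + 26*y + 11; no integer root y with |y| ≤ 4.
  x = -2: f_y(-2, y) = 6*y**2 + 22*y + 12; vanishes at y ∈ {-3}. (-2, -3): f_x = -4 ≠ 0.
  x = -1: f_y(-1, y) = 6*y**2 + 18*y + 11; no integer root y with |y| ≤ 4.
  x = 0: f_y(0, y) = 6*y**2 + 14*y + 8; vanishes at y ∈ {-1}. (0, -1): f_x = 0, f = 0 — SINGULAR.
  x = 1: f_y(1, y) = 6*y**2 + 10*y + 3; no integer root y with |y| ≤ 4.
  x = 2: f_y(2, y) = 6*y**2 + 6*y - 4; no integer root y with |y| ≤ 4.
  x = 3: f_y(3, y) = 6*y**2 + 2*y - 13; no integer root y with |y| ≤ 4.
  x = 4: f_y(4, y) = 6*y**2 - 2*y - 24; no integer root y with |y| ≤ 4.
Only singular point on the grid: (0, -1).
Classify: substitute x = 0 + u, y = -1 + v and expand: f = u**3 - u**2*v - 2*u*v**2 + 2*v**3 + v**2.
No constant or linear terms (consistent with a singular point). Quadratic part: v**2. Cubic part: u**3 - u**2*v - 2*u*v**2 + 2*v**3.
The quadratic part v**2 is a perfect square, so there is a single (double) tangent line v = 0, i.e. y = -1. Restricting the cubic part to that line (v = 0) leaves u**3 ≠ 0, so f is not divisible by v and the branch is v² ≈ -u**3 to lowest order — this is a cusp.
Classification: cusp.


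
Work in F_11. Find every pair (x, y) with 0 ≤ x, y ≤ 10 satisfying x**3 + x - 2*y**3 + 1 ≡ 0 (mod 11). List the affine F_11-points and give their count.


Affine F_11-points: {(0, 8), (1, 6), (2, 0), (3, 10), (4, 6), (5, 3), (6, 6), (7, 3), (8, 7), (9, 1), (10, 3)}; count = 11.

For each of the 121 pairs (x, y) ∈ F_11², evaluate f(x, y) mod 11. Record the zeros.
  x = 0: [0↦1, 1↦10, 2↦7, 3↦2, 4↦5, 5↦4, 6↦9, 7↦8, 8↦0, 9↦6, 10↦3]  zeros at y ∈ {8}
  x = 1: [0↦3, 1↦1, 2↦9, 3↦4, 4↦7, 5↦6, 6↦0, 7↦10, 8↦2, 9↦8, 10↦5]  zeros at y ∈ {6}
  x = 2: [0↦0, 1↦9, 2↦6, 3↦1, 4↦4, 5↦3, 6↦8, 7↦7, 8↦10, 9↦5, 10↦2]  zeros at y ∈ {0}
  x = 3: [0↦9, 1↦7, 2↦4, 3↦10, 4↦2, 5↦1, 6↦6, 7↦5, 8↦8, 9↦3, 10↦0]  zeros at y ∈ {10}
  x = 4: [0↦3, 1↦1, 2↦9, 3↦4, 4↦7, 5↦6, 6↦0, 7↦10, 8↦2, 9↦8, 10↦5]  zeros at y ∈ {6}
  x = 5: [0↦10, 1↦8, 2↦5, 3↦0, 4↦3, 5↦2, 6↦7, 7↦6, 8↦9, 9↦4, 10↦1]  zeros at y ∈ {3}
  x = 6: [0↦3, 1↦1, 2↦9, 3↦4, 4↦7, 5↦6, 6↦0, 7↦10, 8↦2, 9↦8, 10↦5]  zeros at y ∈ {6}
  x = 7: [0↦10, 1↦8, 2↦5, 3↦0, 4↦3, 5↦2, 6↦7, 7↦6, 8↦9, 9↦4, 10↦1]  zeros at y ∈ {3}
  x = 8: [0↦4, 1↦2, 2↦10, 3↦5, 4↦8, 5↦7, 6↦1, 7↦0, 8↦3, 9↦9, 10↦6]  zeros at y ∈ {7}
  x = 9: [0↦2, 1↦0, 2↦8, 3↦3, 4↦6, 5↦5, 6↦10, 7↦9, 8↦1, 9↦7, 10↦4]  zeros at y ∈ {1}
  x = 10: [0↦10, 1↦8, 2↦5, 3↦0, 4↦3, 5↦2, 6↦7, 7↦6, 8↦9, 9↦4, 10↦1]  zeros at y ∈ {3}
Collecting zeros: affine points = {(0, 8), (1, 6), (2, 0), (3, 10), (4, 6), (5, 3), (6, 6), (7, 3), (8, 7), (9, 1), (10, 3)}.
Total count |C(F_11)_aff| = 11.


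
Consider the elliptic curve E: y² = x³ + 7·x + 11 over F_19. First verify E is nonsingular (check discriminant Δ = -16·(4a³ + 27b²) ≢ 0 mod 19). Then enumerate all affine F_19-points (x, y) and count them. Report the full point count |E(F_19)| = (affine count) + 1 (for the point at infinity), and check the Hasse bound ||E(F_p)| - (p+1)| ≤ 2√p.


Affine points = {(0, 7), (0, 12), (1, 0), (5, 0), (7, 2), (7, 17), (8, 3), (8, 16), (9, 9), (9, 10), (10, 6), (10, 13), (13, 0), (16, 1), (16, 18)}; affine count = 15; |E(F_19)| = 16.

Discriminant check: Δ ∝ 4a³ + 27b² = 4·7³ + 27·11² = 4·343 + 27·121 ≡ 3 (mod 19). Nonzero ⇒ E is nonsingular.
For each x ∈ F_19, compute rhs = x³ + 7·x + 11 mod 19, then count y ∈ F_19 with y² ≡ rhs.
  x = 0: rhs = 11, matching y values: 7, 12 (2 points).
  x = 1: rhs = 0, matching y values: 0 (1 points).
  x = 2: rhs = 14, matching y values: none (0 points).
  x = 3: rhs = 2, matching y values: none (0 points).
  x = 4: rhs = 8, matching y values: none (0 points).
  x = 5: rhs = 0, matching y values: 0 (1 points).
  x = 6: rhs = 3, matching y values: none (0 points).
  x = 7: rhs = 4, matching y values: 2, 17 (2 points).
  x = 8: rhs = 9, matching y values: 3, 16 (2 points).
  x = 9: rhs = 5, matching y values: 9, 10 (2 points).
  x = 10: rhs = 17, matching y values: 6, 13 (2 points).
  x = 11: rhs = 13, matching y values: none (0 points).
  x = 12: rhs = 18, matching y values: none (0 points).
  x = 13: rhs = 0, matching y values: 0 (1 points).
  x = 14: rhs = 3, matching y values: none (0 points).
  x = 15: rhs = 14, matching y values: none (0 points).
  x = 16: rhs = 1, matching y values: 1, 18 (2 points).
  x = 17: rhs = 8, matching y values: none (0 points).
  x = 18: rhs = 3, matching y values: none (0 points).
Total affine count: 15.
Full point count |E(F_19)| = 15 + 1 = 16.
Hasse bound: |16 − (19+1)| = |-4| = 4 ≤ 2√19 ≈ 8.7178 ✓.


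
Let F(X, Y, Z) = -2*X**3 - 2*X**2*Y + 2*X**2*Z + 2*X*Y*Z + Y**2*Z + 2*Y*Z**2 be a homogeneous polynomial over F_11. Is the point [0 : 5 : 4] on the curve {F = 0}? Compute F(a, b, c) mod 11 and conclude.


F(0,5,4) ≡ 7 (mod 11); P is NOT on the curve.

Evaluate F(0, 5, 4) term-by-term (mod 11).
  -2*X**3 ↦ -2·0·1·1 = 0
  -2*X**2*Y ↦ -2·0·5·1 = 0
  2*X**2*Z ↦ 2·0·1·4 = 0
  2*X*Y*Z ↦ 2·0·5·4 = 0
  Y**2*Z ↦ 1·1·25·4 = 100
  2*Y*Z**2 ↦ 2·1·5·16 = 160
Sum: F(0, 5, 4) = (0) + (0) + (0) + (0) + (100) + (160) = 260.
Reducing mod 11: 260 ≡ 7 (mod 11).
Since F(a, b, c) ≡ 7 ≠ 0 (mod 11), P does NOT lie on the curve.


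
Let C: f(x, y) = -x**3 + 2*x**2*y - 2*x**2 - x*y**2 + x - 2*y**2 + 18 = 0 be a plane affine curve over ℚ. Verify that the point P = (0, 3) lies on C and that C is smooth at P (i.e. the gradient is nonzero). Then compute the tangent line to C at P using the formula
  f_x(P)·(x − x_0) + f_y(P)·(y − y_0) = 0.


Tangent line at P: -8*x - 12*y + 36 = 0.

Step 1: f(0, 3) = 0, so P lies on C.
Step 2: partial derivatives
  f_x(x, y) = -3*x**2 + 4*x*y - 4*x - y**2 + 1, f_y(x, y) = 2*x**2 - 2*x*y - 4*y.
  f_x(P) = -8, f_y(P) = -12 (gradient nonzero, so P is smooth).
Step 3: tangent line at P: -8·(x − 0) + -12·(y − 3) = 0.
Expanding: -8*x - 12*y + 36 = 0.


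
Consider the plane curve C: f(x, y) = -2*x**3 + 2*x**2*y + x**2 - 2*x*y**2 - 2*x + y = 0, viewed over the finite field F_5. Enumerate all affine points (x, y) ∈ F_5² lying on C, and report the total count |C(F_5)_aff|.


Affine F_5-points: {(0, 0), (1, 2), (2, 3), (4, 0), (4, 1)}; count = 5.

For each of the 25 pairs (x, y) ∈ F_5², evaluate f(x, y) mod 5. Record the zeros.
  x = 0: [0↦0, 1↦1, 2↦2, 3↦3, 4↦4]  zeros at y ∈ {0}
  x = 1: [0↦2, 1↦3, 2↦0, 3↦3, 4↦2]  zeros at y ∈ {2}
  x = 2: [0↦4, 1↦4, 2↦1, 3↦0, 4↦1]  zeros at y ∈ {3}
  x = 3: [0↦4, 1↦2, 2↦3, 3↦2, 4↦4]  zeros at y ∈ ∅
  x = 4: [0↦0, 1↦0, 2↦4, 3↦2, 4↦4]  zeros at y ∈ {0, 1}
Collecting zeros: affine points = {(0, 0), (1, 2), (2, 3), (4, 0), (4, 1)}.
Total count |C(F_5)_aff| = 5.


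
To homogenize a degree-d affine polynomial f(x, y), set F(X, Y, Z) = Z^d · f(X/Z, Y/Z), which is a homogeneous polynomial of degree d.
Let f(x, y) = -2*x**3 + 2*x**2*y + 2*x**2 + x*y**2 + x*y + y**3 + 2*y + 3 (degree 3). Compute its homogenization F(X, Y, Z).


F(X, Y, Z) = -2*X**3 + 2*X**2*Y + 2*X**2*Z + X*Y**2 + X*Y*Z + Y**3 + 2*Y*Z**2 + 3*Z**3

deg(f) = 3.
Substitute x = X/Z, y = Y/Z into f, then multiply by Z^3.
  monomial -2·x^3·y^0 ↦ -2·X^3·Y^0·Z^0.
  monomial 2·x^2·y^1 ↦ 2·X^2·Y^1·Z^0.
  monomial 2·x^2·y^0 ↦ 2·X^2·Y^0·Z^1.
  monomial 1·x^1·y^2 ↦ 1·X^1·Y^2·Z^0.
  monomial 1·x^1·y^1 ↦ 1·X^1·Y^1·Z^1.
  monomial 1·x^0·y^3 ↦ 1·X^0·Y^3·Z^0.
  monomial 2·x^0·y^1 ↦ 2·X^0·Y^1·Z^2.
  monomial 3·x^0·y^0 ↦ 3·X^0·Y^0·Z^3.
Collecting: F(X, Y, Z) = -2*X**3 + 2*X**2*Y + 2*X**2*Z + X*Y**2 + X*Y*Z + Y**3 + 2*Y*Z**2 + 3*Z**3.


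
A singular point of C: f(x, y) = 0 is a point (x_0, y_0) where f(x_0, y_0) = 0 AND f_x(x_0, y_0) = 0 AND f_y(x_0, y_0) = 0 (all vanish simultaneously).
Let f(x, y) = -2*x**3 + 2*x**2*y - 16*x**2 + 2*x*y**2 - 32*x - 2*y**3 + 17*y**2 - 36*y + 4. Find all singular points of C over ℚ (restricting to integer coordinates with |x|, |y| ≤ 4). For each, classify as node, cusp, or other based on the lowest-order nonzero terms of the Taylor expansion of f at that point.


Singular points: {(-2, 2)}; classification: cusp.

Compute partial derivatives:
  f_x = -6*x**2 + 4*x*y - 32*x + 2*y**2 - 32.
  f_y = 2*x**2 + 4*x*y - 6*y**2 + 34*y - 36.
Scan x_0 ∈ {−4, ..., 4}. For each x_0, f_y(x_0, y) is a polynomial in y; find its integer roots y ∈ {−4, ..., 4}, then test f_x and f at those candidates.
  x = -4: f_y(-4, y) = -6*y**2 + 18*y - 4; no integer root y with |y| ≤ 4.
  x = -3: f_y(-3, y) = -6*y**2 + 22*y - 18; no integer root y with |y| ≤ 4.
  x = -2: f_y(-2, y) = -6*y**2 + 26*y - 28; vanishes at y ∈ {2}. (-2, 2): f_x = 0, f = 0 — SINGULAR.
  x = -1: f_y(-1, y) = -6*y**2 + 30*y - 34; no integer root y with |y| ≤ 4.
  x = 0: f_y(0, y) = -6*y**2 + 34*y - 36; no integer root y with |y| ≤ 4.
  x = 1: f_y(1, y) = -6*y**2 + 38*y - 34; no integer root y with |y| ≤ 4.
  x = 2: f_y(2, y) = -6*y**2 + 42*y - 28; no integer root y with |y| ≤ 4.
  x = 3: f_y(3, y) = -6*y**2 + 46*y - 18; no integer root y with |y| ≤ 4.
  x = 4: f_y(4, y) = -6*y**2 + 50*y - 4; no integer root y with |y| ≤ 4.
Only singular point on the grid: (-2, 2).
Classify: substitute x = -2 + u, y = 2 + v and expand: f = -2*u**3 + 2*u**2*v + 2*u*v**2 - 2*v**3 + v**2.
No constant or linear terms (consistent with a singular point). Quadratic part: v**2. Cubic part: -2*u**3 + 2*u**2*v + 2*u*v**2 - 2*v**3.
The quadratic part v**2 is a perfect square, so there is a single (double) tangent line v = 0, i.e. y = 2. Restricting the cubic part to that line (v = 0) leaves -2*u**3 ≠ 0, so f is not divisible by v and the branch is v² ≈ 2*u**3 to lowest order — this is a cusp.
Classification: cusp.


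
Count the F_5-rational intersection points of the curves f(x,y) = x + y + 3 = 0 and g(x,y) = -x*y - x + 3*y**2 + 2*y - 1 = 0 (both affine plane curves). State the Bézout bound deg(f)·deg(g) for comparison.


Common zeros: {(0, 2), (3, 4)}; count = 2; Bézout bound = 2.

deg(f) = 1, deg(g) = 2, so Bézout bound = 2.
Scan x ∈ F_5. For each x, list the y ∈ F_5 with f(x, y) ≡ 0 and those with g(x, y) ≡ 0 (mod 5); the common zeros in that column are the intersection.
  x = 0: f ≡ 0 at y ∈ {2}; g ≡ 0 at y ∈ {2, 4}; common: {2}.
  x = 1: f ≡ 0 at y ∈ {1}; g ≡ 0 at y ∈ {4}; common: ∅.
  x = 2: f ≡ 0 at y ∈ {0}; g ≡ 0 at y ∈ {1, 4}; common: ∅.
  x = 3: f ≡ 0 at y ∈ {4}; g ≡ 0 at y ∈ {3, 4}; common: {4}.
  x = 4: f ≡ 0 at y ∈ {3}; g ≡ 0 at y ∈ {0, 4}; common: ∅.
Collecting: common zeros = {(0, 2), (3, 4)}, so the count is 2.
Comparison with the Bézout bound: 2 ≤ 2 = deg(f)·deg(g), as expected for curves with no common component (the bound is attained).


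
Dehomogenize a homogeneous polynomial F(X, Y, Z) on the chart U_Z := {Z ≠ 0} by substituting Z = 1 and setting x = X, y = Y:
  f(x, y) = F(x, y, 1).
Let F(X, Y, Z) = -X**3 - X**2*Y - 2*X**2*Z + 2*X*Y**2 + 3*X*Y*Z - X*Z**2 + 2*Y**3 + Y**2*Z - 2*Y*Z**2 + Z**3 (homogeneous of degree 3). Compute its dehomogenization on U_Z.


f(x, y) = -x**3 - x**2*y - 2*x**2 + 2*x*y**2 + 3*x*y - x + 2*y**3 + y**2 - 2*y + 1

On U_Z we set Z = 1. Each monomial c·X^i·Y^j·Z^k in F becomes c·x^i·y^j·1^k = c·x^i·y^j.
Substituting Z = 1: F(X, Y, 1) = -x**3 - x**2*y - 2*x**2 + 2*x*y**2 + 3*x*y - x + 2*y**3 + y**2 - 2*y + 1.
Note: deg(f) ≤ deg(F) = 3; strict inequality happens when F is divisible by Z (lost terms).


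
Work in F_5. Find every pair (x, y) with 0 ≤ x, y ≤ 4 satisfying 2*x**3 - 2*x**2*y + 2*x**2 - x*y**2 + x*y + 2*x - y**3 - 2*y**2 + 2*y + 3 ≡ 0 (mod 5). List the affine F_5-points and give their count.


Affine F_5-points: {(0, 4), (3, 3), (3, 4)}; count = 3.

For each of the 25 pairs (x, y) ∈ F_5², evaluate f(x, y) mod 5. Record the zeros.
  x = 0: [0↦3, 1↦2, 2↦1, 3↦4, 4↦0]  zeros at y ∈ {4}
  x = 1: [0↦4, 1↦1, 2↦1, 3↦3, 4↦1]  zeros at y ∈ ∅
  x = 2: [0↦1, 1↦2, 2↦4, 3↦1, 4↦2]  zeros at y ∈ ∅
  x = 3: [0↦1, 1↦2, 2↦2, 3↦0, 4↦0]  zeros at y ∈ {3, 4}
  x = 4: [0↦1, 1↦3, 2↦2, 3↦2, 4↦2]  zeros at y ∈ ∅
Collecting zeros: affine points = {(0, 4), (3, 3), (3, 4)}.
Total count |C(F_5)_aff| = 3.


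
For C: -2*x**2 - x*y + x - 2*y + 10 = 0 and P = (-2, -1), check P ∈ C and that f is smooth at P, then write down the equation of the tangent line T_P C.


Tangent line at P: 10*x + 20 = 0.

Step 1: f(-2, -1) = 0, so P lies on C.
Step 2: partial derivatives
  f_x(x, y) = -4*x - y + 1, f_y(x, y) = -x - 2.
  f_x(P) = 10, f_y(P) = 0 (gradient nonzero, so P is smooth).
Step 3: tangent line at P: 10·(x − -2) + 0·(y − -1) = 0.
Expanding: 10*x + 20 = 0.


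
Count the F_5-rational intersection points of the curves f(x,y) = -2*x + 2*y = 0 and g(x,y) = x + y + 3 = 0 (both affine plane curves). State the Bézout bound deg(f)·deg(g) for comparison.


Common zeros: {(1, 1)}; count = 1; Bézout bound = 1.

deg(f) = 1, deg(g) = 1, so Bézout bound = 1.
Scan x ∈ F_5. For each x, list the y ∈ F_5 with f(x, y) ≡ 0 and those with g(x, y) ≡ 0 (mod 5); the common zeros in that column are the intersection.
  x = 0: f ≡ 0 at y ∈ {0}; g ≡ 0 at y ∈ {2}; common: ∅.
  x = 1: f ≡ 0 at y ∈ {1}; g ≡ 0 at y ∈ {1}; common: {1}.
  x = 2: f ≡ 0 at y ∈ {2}; g ≡ 0 at y ∈ {0}; common: ∅.
  x = 3: f ≡ 0 at y ∈ {3}; g ≡ 0 at y ∈ {4}; common: ∅.
  x = 4: f ≡ 0 at y ∈ {4}; g ≡ 0 at y ∈ {3}; common: ∅.
Collecting: common zeros = {(1, 1)}, so the count is 1.
Comparison with the Bézout bound: 1 ≤ 1 = deg(f)·deg(g), as expected for curves with no common component (the bound is attained).


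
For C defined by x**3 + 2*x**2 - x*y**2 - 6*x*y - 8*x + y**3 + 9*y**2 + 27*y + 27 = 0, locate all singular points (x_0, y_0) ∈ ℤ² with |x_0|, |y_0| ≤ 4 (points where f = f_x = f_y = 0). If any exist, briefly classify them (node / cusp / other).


Singular points: {(-1, -3)}; classification: node.

Compute partial derivatives:
  f_x = 3*x**2 + 4*x - y**2 - 6*y - 8.
  f_y = -2*x*y - 6*x + 3*y**2 + 18*y + 27.
Scan x_0 ∈ {−4, ..., 4}. For each x_0, f_y(x_0, y) is a polynomial in y; find its integer roots y ∈ {−4, ..., 4}, then test f_x and f at those candidates.
  x = -4: f_y(-4, y) = 3*y**2 + 26*y + 51; vanishes at y ∈ {-3}. (-4, -3): f_x = 33 ≠ 0.
  x = -3: f_y(-3, y) = 3*y**2 + 24*y + 45; vanishes at y ∈ {-3}. (-3, -3): f_x = 16 ≠ 0.
  x = -2: f_y(-2, y) = 3*y**2 + 22*y + 39; vanishes at y ∈ {-3}. (-2, -3): f_x = 5 ≠ 0.
  x = -1: f_y(-1, y) = 3*y**2 + 20*y + 33; vanishes at y ∈ {-3}. (-1, -3): f_x = 0, f = 0 — SINGULAR.
  x = 0: f_y(0, y) = 3*y**2 + 18*y + 27; vanishes at y ∈ {-3}. (0, -3): f_x = 1 ≠ 0.
  x = 1: f_y(1, y) = 3*y**2 + 16*y + 21; vanishes at y ∈ {-3}. (1, -3): f_x = 8 ≠ 0.
  x = 2: f_y(2, y) = 3*y**2 + 14*y + 15; vanishes at y ∈ {-3}. (2, -3): f_x = 21 ≠ 0.
  x = 3: f_y(3, y) = 3*y**2 + 12*y + 9; vanishes at y ∈ {-3, -1}. (3, -3): f_x = 40 ≠ 0; (3, -1): f_x = 36 ≠ 0.
  x = 4: f_y(4, y) = 3*y**2 + 10*y + 3; vanishes at y ∈ {-3}. (4, -3): f_x = 65 ≠ 0.
Only singular point on the grid: (-1, -3).
Classify: substitute x = -1 + u, y = -3 + v and expand: f = u**3 - u**2 - u*v**2 + v**3 + v**2.
No constant or linear terms (consistent with a singular point). Quadratic part: -u**2 + v**2. Cubic part: u**3 - u*v**2 + v**3.
The quadratic part v**2 - u**2 = (v − u)(v + u) splits into two distinct linear factors, so there are two distinct tangent lines y − -3 = ±(x − -1) — this is a node (ordinary double point).
Classification: node.


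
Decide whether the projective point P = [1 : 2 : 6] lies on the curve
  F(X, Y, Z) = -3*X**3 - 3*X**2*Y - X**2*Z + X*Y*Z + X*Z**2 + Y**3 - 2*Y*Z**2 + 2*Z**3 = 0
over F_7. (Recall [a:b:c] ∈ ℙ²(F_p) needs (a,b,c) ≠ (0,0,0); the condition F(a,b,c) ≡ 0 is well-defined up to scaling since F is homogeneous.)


F(1,2,6) ≡ 0 (mod 7); P is on the curve.

Evaluate F(1, 2, 6) term-by-term (mod 7).
  -3*X**3 ↦ -3·1·1·1 = -3
  -3*X**2*Y ↦ -3·1·2·1 = -6
  -X**2*Z ↦ -1·1·1·6 = -6
  X*Y*Z ↦ 1·1·2·6 = 12
  X*Z**2 ↦ 1·1·1·36 = 36
  Y**3 ↦ 1·1·8·1 = 8
  -2*Y*Z**2 ↦ -2·1·2·36 = -144
  2*Z**3 ↦ 2·1·1·216 = 432
Sum: F(1, 2, 6) = (-3) + (-6) + (-6) + (12) + (36) + (8) + (-144) + (432) = 329.
Reducing mod 7: 329 ≡ 0 (mod 7).
Since F(a, b, c) ≡ 0 (mod 7), P lies on the curve.


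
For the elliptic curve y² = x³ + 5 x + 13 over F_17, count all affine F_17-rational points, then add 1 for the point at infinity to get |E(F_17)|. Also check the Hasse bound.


Affine points = {(0, 8), (0, 9), (1, 6), (1, 11), (3, 2), (3, 15), (6, 2), (6, 15), (7, 0), (8, 2), (8, 15), (10, 3), (10, 14), (12, 4), (12, 13)}; affine count = 15; |E(F_17)| = 16.

Discriminant check: Δ ∝ 4a³ + 27b² = 4·5³ + 27·13² = 4·125 + 27·169 ≡ 14 (mod 17). Nonzero ⇒ E is nonsingular.
For each x ∈ F_17, compute rhs = x³ + 5·x + 13 mod 17, then count y ∈ F_17 with y² ≡ rhs.
  x = 0: rhs = 13, matching y values: 8, 9 (2 points).
  x = 1: rhs = 2, matching y values: 6, 11 (2 points).
  x = 2: rhs = 14, matching y values: none (0 points).
  x = 3: rhs = 4, matching y values: 2, 15 (2 points).
  x = 4: rhs = 12, matching y values: none (0 points).
  x = 5: rhs = 10, matching y values: none (0 points).
  x = 6: rhs = 4, matching y values: 2, 15 (2 points).
  x = 7: rhs = 0, matching y values: 0 (1 points).
  x = 8: rhs = 4, matching y values: 2, 15 (2 points).
  x = 9: rhs = 5, matching y values: none (0 points).
  x = 10: rhs = 9, matching y values: 3, 14 (2 points).
  x = 11: rhs = 5, matching y values: none (0 points).
  x = 12: rhs = 16, matching y values: 4, 13 (2 points).
  x = 13: rhs = 14, matching y values: none (0 points).
  x = 14: rhs = 5, matching y values: none (0 points).
  x = 15: rhs = 12, matching y values: none (0 points).
  x = 16: rhs = 7, matching y values: none (0 points).
Total affine count: 15.
Full point count |E(F_17)| = 15 + 1 = 16.
Hasse bound: |16 − (17+1)| = |-2| = 2 ≤ 2√17 ≈ 8.2462 ✓.


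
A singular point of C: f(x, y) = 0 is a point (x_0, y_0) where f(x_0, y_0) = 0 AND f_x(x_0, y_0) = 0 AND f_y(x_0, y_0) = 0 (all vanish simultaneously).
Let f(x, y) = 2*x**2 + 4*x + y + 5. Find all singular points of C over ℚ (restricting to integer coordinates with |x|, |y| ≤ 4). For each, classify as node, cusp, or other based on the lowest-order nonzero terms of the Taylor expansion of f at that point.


No singular points in the scanned grid; C is smooth there.

Compute partial derivatives:
  f_x = 4*x + 4.
  f_y = 1.
f_y = 1 is a nonzero constant, so f_y never vanishes: no point (x, y) can satisfy f = f_x = f_y = 0. In particular no (x, y) ∈ {−4, ..., 4}² is singular; the curve is smooth.


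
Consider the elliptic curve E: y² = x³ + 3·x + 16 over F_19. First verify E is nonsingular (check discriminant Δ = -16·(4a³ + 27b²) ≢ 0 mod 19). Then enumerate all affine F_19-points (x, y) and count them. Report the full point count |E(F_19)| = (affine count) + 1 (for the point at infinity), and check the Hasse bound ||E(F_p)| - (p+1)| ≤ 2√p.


Affine points = {(0, 4), (0, 15), (1, 1), (1, 18), (2, 7), (2, 12), (4, 4), (4, 15), (5, 2), (5, 17), (7, 0), (8, 1), (8, 18), (10, 1), (10, 18), (14, 3), (14, 16), (15, 4), (15, 15)}; affine count = 19; |E(F_19)| = 20.

Discriminant check: Δ ∝ 4a³ + 27b² = 4·3³ + 27·16² = 4·27 + 27·256 ≡ 9 (mod 19). Nonzero ⇒ E is nonsingular.
For each x ∈ F_19, compute rhs = x³ + 3·x + 16 mod 19, then count y ∈ F_19 with y² ≡ rhs.
  x = 0: rhs = 16, matching y values: 4, 15 (2 points).
  x = 1: rhs = 1, matching y values: 1, 18 (2 points).
  x = 2: rhs = 11, matching y values: 7, 12 (2 points).
  x = 3: rhs = 14, matching y values: none (0 points).
  x = 4: rhs = 16, matching y values: 4, 15 (2 points).
  x = 5: rhs = 4, matching y values: 2, 17 (2 points).
  x = 6: rhs = 3, matching y values: none (0 points).
  x = 7: rhs = 0, matching y values: 0 (1 points).
  x = 8: rhs = 1, matching y values: 1, 18 (2 points).
  x = 9: rhs = 12, matching y values: none (0 points).
  x = 10: rhs = 1, matching y values: 1, 18 (2 points).
  x = 11: rhs = 12, matching y values: none (0 points).
  x = 12: rhs = 13, matching y values: none (0 points).
  x = 13: rhs = 10, matching y values: none (0 points).
  x = 14: rhs = 9, matching y values: 3, 16 (2 points).
  x = 15: rhs = 16, matching y values: 4, 15 (2 points).
  x = 16: rhs = 18, matching y values: none (0 points).
  x = 17: rhs = 2, matching y values: none (0 points).
  x = 18: rhs = 12, matching y values: none (0 points).
Total affine count: 19.
Full point count |E(F_19)| = 19 + 1 = 20.
Hasse bound: |20 − (19+1)| = |0| = 0 ≤ 2√19 ≈ 8.7178 ✓.


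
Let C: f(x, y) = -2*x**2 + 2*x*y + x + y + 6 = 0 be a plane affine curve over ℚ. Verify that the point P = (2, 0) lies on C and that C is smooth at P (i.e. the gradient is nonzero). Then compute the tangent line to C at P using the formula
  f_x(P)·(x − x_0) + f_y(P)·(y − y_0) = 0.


Tangent line at P: -7*x + 5*y + 14 = 0.

Step 1: f(2, 0) = 0, so P lies on C.
Step 2: partial derivatives
  f_x(x, y) = -4*x + 2*y + 1, f_y(x, y) = 2*x + 1.
  f_x(P) = -7, f_y(P) = 5 (gradient nonzero, so P is smooth).
Step 3: tangent line at P: -7·(x − 2) + 5·(y − 0) = 0.
Expanding: -7*x + 5*y + 14 = 0.


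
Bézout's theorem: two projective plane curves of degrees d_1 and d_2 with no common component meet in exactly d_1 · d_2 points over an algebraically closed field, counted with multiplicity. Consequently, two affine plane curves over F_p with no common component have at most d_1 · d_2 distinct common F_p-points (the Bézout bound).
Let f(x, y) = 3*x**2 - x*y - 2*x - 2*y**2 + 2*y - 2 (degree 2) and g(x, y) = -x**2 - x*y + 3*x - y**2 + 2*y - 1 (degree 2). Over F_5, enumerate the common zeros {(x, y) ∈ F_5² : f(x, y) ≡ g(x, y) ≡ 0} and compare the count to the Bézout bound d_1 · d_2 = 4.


Common zeros: ∅; count = 0; Bézout bound = 4.

deg(f) = 2, deg(g) = 2, so Bézout bound = 4.
Scan x ∈ F_5. For each x, list the y ∈ F_5 with f(x, y) ≡ 0 and those with g(x, y) ≡ 0 (mod 5); the common zeros in that column are the intersection.
  x = 0: f ≡ 0 at y ∈ ∅; g ≡ 0 at y ∈ {1}; common: ∅.
  x = 1: f ≡ 0 at y ∈ ∅; g ≡ 0 at y ∈ {3}; common: ∅.
  x = 2: f ≡ 0 at y ∈ ∅; g ≡ 0 at y ∈ {1, 4}; common: ∅.
  x = 3: f ≡ 0 at y ∈ ∅; g ≡ 0 at y ∈ ∅; common: ∅.
  x = 4: f ≡ 0 at y ∈ ∅; g ≡ 0 at y ∈ {0, 3}; common: ∅.
Collecting: common zeros = ∅, so the count is 0.
Comparison with the Bézout bound: 0 ≤ 4 = deg(f)·deg(g), as expected for curves with no common component (the affine F_5-count falls short of the bound because intersections may lie at infinity, over extension fields, or carry multiplicity).


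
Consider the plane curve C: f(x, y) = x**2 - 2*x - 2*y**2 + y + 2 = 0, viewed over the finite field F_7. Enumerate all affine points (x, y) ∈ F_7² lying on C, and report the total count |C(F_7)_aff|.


Affine F_7-points: {(1, 1), (1, 3), (4, 5), (4, 6), (5, 5), (5, 6)}; count = 6.

For each of the 49 pairs (x, y) ∈ F_7², evaluate f(x, y) mod 7. Record the zeros.
  x = 0: [0↦2, 1↦1, 2↦3, 3↦1, 4↦2, 5↦6, 6↦6]  zeros at y ∈ ∅
  x = 1: [0↦1, 1↦0, 2↦2, 3↦0, 4↦1, 5↦5, 6↦5]  zeros at y ∈ {1, 3}
  x = 2: [0↦2, 1↦1, 2↦3, 3↦1, 4↦2, 5↦6, 6↦6]  zeros at y ∈ ∅
  x = 3: [0↦5, 1↦4, 2↦6, 3↦4, 4↦5, 5↦2, 6↦2]  zeros at y ∈ ∅
  x = 4: [0↦3, 1↦2, 2↦4, 3↦2, 4↦3, 5↦0, 6↦0]  zeros at y ∈ {5, 6}
  x = 5: [0↦3, 1↦2, 2↦4, 3↦2, 4↦3, 5↦0, 6↦0]  zeros at y ∈ {5, 6}
  x = 6: [0↦5, 1↦4, 2↦6, 3↦4, 4↦5, 5↦2, 6↦2]  zeros at y ∈ ∅
Collecting zeros: affine points = {(1, 1), (1, 3), (4, 5), (4, 6), (5, 5), (5, 6)}.
Total count |C(F_7)_aff| = 6.


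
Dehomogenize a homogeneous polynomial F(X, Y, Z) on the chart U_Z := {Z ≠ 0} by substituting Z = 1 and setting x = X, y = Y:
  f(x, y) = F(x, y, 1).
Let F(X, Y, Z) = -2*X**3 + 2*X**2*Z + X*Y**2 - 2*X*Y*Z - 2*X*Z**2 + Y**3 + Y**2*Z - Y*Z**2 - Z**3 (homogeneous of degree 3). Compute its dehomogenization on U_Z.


f(x, y) = -2*x**3 + 2*x**2 + x*y**2 - 2*x*y - 2*x + y**3 + y**2 - y - 1

On U_Z we set Z = 1. Each monomial c·X^i·Y^j·Z^k in F becomes c·x^i·y^j·1^k = c·x^i·y^j.
Substituting Z = 1: F(X, Y, 1) = -2*x**3 + 2*x**2 + x*y**2 - 2*x*y - 2*x + y**3 + y**2 - y - 1.
Note: deg(f) ≤ deg(F) = 3; strict inequality happens when F is divisible by Z (lost terms).


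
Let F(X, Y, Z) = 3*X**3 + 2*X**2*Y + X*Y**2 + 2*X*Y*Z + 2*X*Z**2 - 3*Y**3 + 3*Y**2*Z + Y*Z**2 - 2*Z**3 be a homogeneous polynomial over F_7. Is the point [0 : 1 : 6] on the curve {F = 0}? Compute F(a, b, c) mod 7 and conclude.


F(0,1,6) ≡ 4 (mod 7); P is NOT on the curve.

Evaluate F(0, 1, 6) term-by-term (mod 7).
  3*X**3 ↦ 3·0·1·1 = 0
  2*X**2*Y ↦ 2·0·1·1 = 0
  X*Y**2 ↦ 1·0·1·1 = 0
  2*X*Y*Z ↦ 2·0·1·6 = 0
  2*X*Z**2 ↦ 2·0·1·36 = 0
  -3*Y**3 ↦ -3·1·1·1 = -3
  3*Y**2*Z ↦ 3·1·1·6 = 18
  Y*Z**2 ↦ 1·1·1·36 = 36
  -2*Z**3 ↦ -2·1·1·216 = -432
Sum: F(0, 1, 6) = (0) + (0) + (0) + (0) + (0) + (-3) + (18) + (36) + (-432) = -381.
Reducing mod 7: -381 ≡ 4 (mod 7).
Since F(a, b, c) ≡ 4 ≠ 0 (mod 7), P does NOT lie on the curve.


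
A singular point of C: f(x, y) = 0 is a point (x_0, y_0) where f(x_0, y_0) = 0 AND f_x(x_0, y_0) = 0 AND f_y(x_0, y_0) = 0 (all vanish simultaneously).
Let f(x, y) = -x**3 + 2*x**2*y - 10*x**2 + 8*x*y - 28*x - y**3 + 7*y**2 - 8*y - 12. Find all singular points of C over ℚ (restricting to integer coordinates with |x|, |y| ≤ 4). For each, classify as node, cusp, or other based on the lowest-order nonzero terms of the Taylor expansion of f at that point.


Singular points: {(-2, 2)}; classification: cusp.

Compute partial derivatives:
  f_x = -3*x**2 + 4*x*y - 20*x + 8*y - 28.
  f_y = 2*x**2 + 8*x - 3*y**2 + 14*y - 8.
Scan x_0 ∈ {−4, ..., 4}. For each x_0, f_y(x_0, y) is a polynomial in y; find its integer roots y ∈ {−4, ..., 4}, then test f_x and f at those candidates.
  x = -4: f_y(-4, y) = -3*y**2 + 14*y - 8; vanishes at y ∈ {4}. (-4, 4): f_x = -28 ≠ 0.
  x = -3: f_y(-3, y) = -3*y**2 + 14*y - 14; no integer root y with |y| ≤ 4.
  x = -2: f_y(-2, y) = -3*y**2 + 14*y - 16; vanishes at y ∈ {2}. (-2, 2): f_x = 0, f = 0 — SINGULAR.
  x = -1: f_y(-1, y) = -3*y**2 + 14*y - 14; no integer root y with |y| ≤ 4.
  x = 0: f_y(0, y) = -3*y**2 + 14*y - 8; vanishes at y ∈ {4}. (0, 4): f_x = 4 ≠ 0.
  x = 1: f_y(1, y) = -3*y**2 + 14*y + 2; no integer root y with |y| ≤ 4.
  x = 2: f_y(2, y) = -3*y**2 + 14*y + 16; no integer root y with |y| ≤ 4.
  x = 3: f_y(3, y) = -3*y**2 + 14*y + 34; no integer root y with |y| ≤ 4.
  x = 4: f_y(4, y) = -3*y**2 + 14*y + 56; no integer root y with |y| ≤ 4.
Only singular point on the grid: (-2, 2).
Classify: substitute x = -2 + u, y = 2 + v and expand: f = -u**3 + 2*u**2*v - v**3 + v**2.
No constant or linear terms (consistent with a singular point). Quadratic part: v**2. Cubic part: -u**3 + 2*u**2*v - v**3.
The quadratic part v**2 is a perfect square, so there is a single (double) tangent line v = 0, i.e. y = 2. Restricting the cubic part to that line (v = 0) leaves -u**3 ≠ 0, so f is not divisible by v and the branch is v² ≈ u**3 to lowest order — this is a cusp.
Classification: cusp.


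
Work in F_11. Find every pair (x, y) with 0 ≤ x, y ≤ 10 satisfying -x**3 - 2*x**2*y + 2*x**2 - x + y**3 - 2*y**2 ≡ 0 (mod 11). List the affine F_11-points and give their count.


Affine F_11-points: {(0, 0), (0, 2), (1, 0), (1, 6), (1, 7), (2, 1), (2, 5), (2, 7), (4, 4), (4, 5), (5, 10), (6, 9), (7, 7), (8, 5), (10, 2)}; count = 15.

For each of the 121 pairs (x, y) ∈ F_11², evaluate f(x, y) mod 11. Record the zeros.
  x = 0: [0↦0, 1↦10, 2↦0, 3↦9, 4↦10, 5↦9, 6↦1, 7↦3, 8↦10, 9↦6, 10↦8]  zeros at y ∈ {0, 2}
  x = 1: [0↦0, 1↦8, 2↦7, 3↦3, 4↦2, 5↦10, 6↦0, 7↦0, 8↦5, 9↦10, 10↦10]  zeros at y ∈ {0, 6, 7}
  x = 2: [0↦9, 1↦0, 2↦4, 3↦5, 4↦9, 5↦0, 6↦6, 7↦0, 8↦10, 9↦9, 10↦3]  zeros at y ∈ {1, 5, 7}
  x = 3: [0↦10, 1↦2, 2↦7, 3↦9, 4↦3, 5↦6, 6↦2, 7↦8, 8↦8, 9↦8, 10↦3]  zeros at y ∈ ∅
  x = 4: [0↦8, 1↦8, 2↦10, 3↦9, 4↦0, 5↦0, 6↦4, 7↦7, 8↦4, 9↦1, 10↦4]  zeros at y ∈ {4, 5}
  x = 5: [0↦8, 1↦1, 2↦7, 3↦10, 4↦5, 5↦9, 6↦6, 7↦2, 8↦3, 9↦4, 10↦0]  zeros at y ∈ {10}
  x = 6: [0↦4, 1↦8, 2↦3, 3↦6, 4↦1, 5↦5, 6↦2, 7↦9, 8↦10, 9↦0, 10↦7]  zeros at y ∈ {9}
  x = 7: [0↦1, 1↦1, 2↦3, 3↦2, 4↦4, 5↦4, 6↦8, 7↦0, 8↦8, 9↦5, 10↦8]  zeros at y ∈ {7}
  x = 8: [0↦4, 1↦7, 2↦1, 3↦3, 4↦8, 5↦0, 6↦7, 7↦2, 8↦2, 9↦2, 10↦8]  zeros at y ∈ {5}
  x = 9: [0↦7, 1↦9, 2↦2, 3↦3, 4↦7, 5↦9, 6↦4, 7↦9, 8↦8, 9↦7, 10↦1]  zeros at y ∈ ∅
  x = 10: [0↦4, 1↦1, 2↦0, 3↦7, 4↦6, 5↦3, 6↦4, 7↦4, 8↦9, 9↦3, 10↦3]  zeros at y ∈ {2}
Collecting zeros: affine points = {(0, 0), (0, 2), (1, 0), (1, 6), (1, 7), (2, 1), (2, 5), (2, 7), (4, 4), (4, 5), (5, 10), (6, 9), (7, 7), (8, 5), (10, 2)}.
Total count |C(F_11)_aff| = 15.


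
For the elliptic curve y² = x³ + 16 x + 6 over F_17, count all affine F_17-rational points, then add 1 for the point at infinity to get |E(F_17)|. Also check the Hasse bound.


Affine points = {(3, 8), (3, 9), (4, 7), (4, 10), (7, 6), (7, 11), (8, 0), (11, 0), (14, 4), (14, 13), (15, 0)}; affine count = 11; |E(F_17)| = 12.

Discriminant check: Δ ∝ 4a³ + 27b² = 4·16³ + 27·6² = 4·4096 + 27·36 ≡ 16 (mod 17). Nonzero ⇒ E is nonsingular.
For each x ∈ F_17, compute rhs = x³ + 16·x + 6 mod 17, then count y ∈ F_17 with y² ≡ rhs.
  x = 0: rhs = 6, matching y values: none (0 points).
  x = 1: rhs = 6, matching y values: none (0 points).
  x = 2: rhs = 12, matching y values: none (0 points).
  x = 3: rhs = 13, matching y values: 8, 9 (2 points).
  x = 4: rhs = 15, matching y values: 7, 10 (2 points).
  x = 5: rhs = 7, matching y values: none (0 points).
  x = 6: rhs = 12, matching y values: none (0 points).
  x = 7: rhs = 2, matching y values: 6, 11 (2 points).
  x = 8: rhs = 0, matching y values: 0 (1 points).
  x = 9: rhs = 12, matching y values: none (0 points).
  x = 10: rhs = 10, matching y values: none (0 points).
  x = 11: rhs = 0, matching y values: 0 (1 points).
  x = 12: rhs = 5, matching y values: none (0 points).
  x = 13: rhs = 14, matching y values: none (0 points).
  x = 14: rhs = 16, matching y values: 4, 13 (2 points).
  x = 15: rhs = 0, matching y values: 0 (1 points).
  x = 16: rhs = 6, matching y values: none (0 points).
Total affine count: 11.
Full point count |E(F_17)| = 11 + 1 = 12.
Hasse bound: |12 − (17+1)| = |-6| = 6 ≤ 2√17 ≈ 8.2462 ✓.
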